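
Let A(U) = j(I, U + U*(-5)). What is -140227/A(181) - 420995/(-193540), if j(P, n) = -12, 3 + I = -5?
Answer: 339307319/29031 ≈ 11688.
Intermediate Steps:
I = -8 (I = -3 - 5 = -8)
A(U) = -12
-140227/A(181) - 420995/(-193540) = -140227/(-12) - 420995/(-193540) = -140227*(-1/12) - 420995*(-1/193540) = 140227/12 + 84199/38708 = 339307319/29031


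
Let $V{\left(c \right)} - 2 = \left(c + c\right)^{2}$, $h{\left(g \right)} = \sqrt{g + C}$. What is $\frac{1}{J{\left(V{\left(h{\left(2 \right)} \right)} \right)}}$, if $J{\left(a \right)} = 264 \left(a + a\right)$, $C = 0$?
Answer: $\frac{1}{5280} \approx 0.00018939$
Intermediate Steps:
$h{\left(g \right)} = \sqrt{g}$ ($h{\left(g \right)} = \sqrt{g + 0} = \sqrt{g}$)
$V{\left(c \right)} = 2 + 4 c^{2}$ ($V{\left(c \right)} = 2 + \left(c + c\right)^{2} = 2 + \left(2 c\right)^{2} = 2 + 4 c^{2}$)
$J{\left(a \right)} = 528 a$ ($J{\left(a \right)} = 264 \cdot 2 a = 528 a$)
$\frac{1}{J{\left(V{\left(h{\left(2 \right)} \right)} \right)}} = \frac{1}{528 \left(2 + 4 \left(\sqrt{2}\right)^{2}\right)} = \frac{1}{528 \left(2 + 4 \cdot 2\right)} = \frac{1}{528 \left(2 + 8\right)} = \frac{1}{528 \cdot 10} = \frac{1}{5280}$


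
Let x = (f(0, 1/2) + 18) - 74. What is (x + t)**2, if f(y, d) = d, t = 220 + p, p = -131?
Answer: 4489/4 ≈ 1122.3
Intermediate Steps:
t = 89 (t = 220 - 131 = 89)
x = -111/2 (x = (1/2 + 18) - 74 = 37/2 - 74 = -111/2 ≈ -55.500)
(x + t)**2 = (-111/2 + 89)**2 = (67/2)**2 = 4489/4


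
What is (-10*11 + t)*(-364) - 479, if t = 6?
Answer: 37377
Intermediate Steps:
(-10*11 + t)*(-364) - 479 = (-10*11 + 6)*(-364) - 479 = (-110 + 6)*(-364) - 479 = -104*(-364) - 479 = 37856 - 479 = 37377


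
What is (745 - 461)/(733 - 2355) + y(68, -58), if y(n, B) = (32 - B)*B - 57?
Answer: -4279789/811 ≈ -5277.2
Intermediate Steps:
y(n, B) = -57 + B*(32 - B) (y(n, B) = B*(32 - B) - 57 = -57 + B*(32 - B))
(745 - 461)/(733 - 2355) + y(68, -58) = (745 - 461)/(733 - 2355) + (-57 - 1*(-58)² + 32*(-58)) = 284/(-1622) + (-57 - 1*3364 - 1856) = 284*(-1/1622) + (-57 - 3364 - 1856) = -142/811 - 5277 = -4279789/811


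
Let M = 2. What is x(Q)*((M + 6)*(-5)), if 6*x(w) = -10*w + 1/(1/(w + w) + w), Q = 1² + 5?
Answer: 29120/73 ≈ 398.90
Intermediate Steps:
Q = 6 (Q = 1 + 5 = 6)
x(w) = -5*w/3 + 1/(6*(w + 1/(2*w))) (x(w) = (-10*w + 1/(1/(w + w) + w))/6 = (-10*w + 1/(1/(2*w) + w))/6 = (-10*w + 1/(w + 1/(2*w)))/6 = (1/(w + 1/(2*w)) - 10*w)/6 = -5*w/3 + 1/(6*(w + 1/(2*w))))
x(Q)*((M + 6)*(-5)) = ((-10*6³ - 4*6)/(3 + 6*6²))*((2 + 6)*(-5)) = ((-10*216 - 24)/(3 + 6*36))*(8*(-5)) = ((-2160 - 24)/(3 + 216))*(-40) = (-2184/219)*(-40) = ((1/219)*(-2184))*(-40) = -728/73*(-40) = 29120/73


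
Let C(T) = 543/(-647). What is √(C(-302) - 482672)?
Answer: I*√202051194569/647 ≈ 694.75*I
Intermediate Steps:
C(T) = -543/647 (C(T) = 543*(-1/647) = -543/647)
√(C(-302) - 482672) = √(-543/647 - 482672) = √(-312289327/647) = I*√202051194569/647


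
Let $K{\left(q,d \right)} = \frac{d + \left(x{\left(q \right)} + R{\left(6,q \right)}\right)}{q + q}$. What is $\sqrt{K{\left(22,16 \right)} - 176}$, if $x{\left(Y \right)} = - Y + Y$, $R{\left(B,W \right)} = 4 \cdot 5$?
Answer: $\frac{i \sqrt{21197}}{11} \approx 13.236 i$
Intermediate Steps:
$R{\left(B,W \right)} = 20$
$x{\left(Y \right)} = 0$
$K{\left(q,d \right)} = \frac{20 + d}{2 q}$ ($K{\left(q,d \right)} = \frac{d + \left(0 + 20\right)}{q + q} = \frac{d + 20}{2 q} = \left(20 + d\right) \frac{1}{2 q} = \frac{20 + d}{2 q}$)
$\sqrt{K{\left(22,16 \right)} - 176} = \sqrt{\frac{20 + 16}{2 \cdot 22} - 176} = \sqrt{\frac{1}{2} \cdot \frac{1}{22} \cdot 36 - 176} = \sqrt{\frac{9}{11} - 176} = \sqrt{- \frac{1927}{11}} = \frac{i \sqrt{21197}}{11}$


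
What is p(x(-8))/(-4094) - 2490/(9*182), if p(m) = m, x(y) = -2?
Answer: -849232/558831 ≈ -1.5197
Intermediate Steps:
p(x(-8))/(-4094) - 2490/(9*182) = -2/(-4094) - 2490/(9*182) = -2*(-1/4094) - 2490/1638 = 1/2047 - 2490*1/1638 = 1/2047 - 415/273 = -849232/558831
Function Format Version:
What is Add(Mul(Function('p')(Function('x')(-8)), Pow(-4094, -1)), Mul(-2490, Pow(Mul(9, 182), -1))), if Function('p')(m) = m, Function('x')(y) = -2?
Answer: Rational(-849232, 558831) ≈ -1.5197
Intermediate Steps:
Add(Mul(Function('p')(Function('x')(-8)), Pow(-4094, -1)), Mul(-2490, Pow(Mul(9, 182), -1))) = Add(Mul(-2, Pow(-4094, -1)), Mul(-2490, Pow(Mul(9, 182), -1))) = Add(Mul(-2, Rational(-1, 4094)), Mul(-2490, Pow(1638, -1))) = Add(Rational(1, 2047), Mul(-2490, Rational(1, 1638))) = Add(Rational(1, 2047), Rational(-415, 273)) = Rational(-849232, 558831)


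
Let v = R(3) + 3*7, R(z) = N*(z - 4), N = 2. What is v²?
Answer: 361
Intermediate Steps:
R(z) = -8 + 2*z (R(z) = 2*(z - 4) = 2*(-4 + z) = -8 + 2*z)
v = 19 (v = (-8 + 2*3) + 3*7 = (-8 + 6) + 21 = -2 + 21 = 19)
v² = 19² = 361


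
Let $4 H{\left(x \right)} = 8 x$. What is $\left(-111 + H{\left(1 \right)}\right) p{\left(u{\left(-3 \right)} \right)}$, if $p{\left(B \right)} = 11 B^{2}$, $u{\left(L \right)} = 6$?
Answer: $-43164$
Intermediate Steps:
$H{\left(x \right)} = 2 x$ ($H{\left(x \right)} = \frac{8 x}{4} = 2 x$)
$\left(-111 + H{\left(1 \right)}\right) p{\left(u{\left(-3 \right)} \right)} = \left(-111 + 2 \cdot 1\right) 11 \cdot 6^{2} = \left(-111 + 2\right) 11 \cdot 36 = \left(-109\right) 396 = -43164$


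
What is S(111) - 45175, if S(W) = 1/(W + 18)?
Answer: -5827574/129 ≈ -45175.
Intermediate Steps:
S(W) = 1/(18 + W)
S(111) - 45175 = 1/(18 + 111) - 45175 = 1/129 - 45175 = -5827574/129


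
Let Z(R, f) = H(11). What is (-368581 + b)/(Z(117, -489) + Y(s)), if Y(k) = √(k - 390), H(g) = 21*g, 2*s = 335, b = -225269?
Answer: -274358700/107167 + 593850*I*√890/107167 ≈ -2560.1 + 165.31*I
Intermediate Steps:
s = 335/2 (s = (½)*335 = 335/2 ≈ 167.50)
Y(k) = √(-390 + k)
Z(R, f) = 231 (Z(R, f) = 21*11 = 231)
(-368581 + b)/(Z(117, -489) + Y(s)) = (-368581 - 225269)/(231 + √(-390 + 335/2)) = -593850/(231 + √(-445/2)) = -593850/(231 + I*√890/2)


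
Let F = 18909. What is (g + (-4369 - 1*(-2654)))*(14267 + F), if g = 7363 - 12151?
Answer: -215743528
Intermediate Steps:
g = -4788
(g + (-4369 - 1*(-2654)))*(14267 + F) = (-4788 + (-4369 - 1*(-2654)))*(14267 + 18909) = (-4788 + (-4369 + 2654))*33176 = (-4788 - 1715)*33176 = -6503*33176 = -215743528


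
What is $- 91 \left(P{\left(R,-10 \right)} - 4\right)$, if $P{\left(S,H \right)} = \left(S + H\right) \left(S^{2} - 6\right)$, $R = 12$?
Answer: $-24752$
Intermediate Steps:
$P{\left(S,H \right)} = \left(-6 + S^{2}\right) \left(H + S\right)$ ($P{\left(S,H \right)} = \left(H + S\right) \left(-6 + S^{2}\right) = \left(-6 + S^{2}\right) \left(H + S\right)$)
$- 91 \left(P{\left(R,-10 \right)} - 4\right) = - 91 \left(\left(12^{3} - -60 - 72 - 10 \cdot 12^{2}\right) - 4\right) = - 91 \left(\left(1728 + 60 - 72 - 1440\right) - 4\right) = - 91 \left(276 - 4\right) = \left(-91\right) 272 = -24752$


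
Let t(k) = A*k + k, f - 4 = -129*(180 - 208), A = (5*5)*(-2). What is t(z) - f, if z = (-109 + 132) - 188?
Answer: 4469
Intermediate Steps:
z = -165 (z = 23 - 188 = -165)
A = -50 (A = 25*(-2) = -50)
f = 3616 (f = 4 - 129*(180 - 208) = 4 - 129*(-28) = 4 + 3612 = 3616)
t(k) = -49*k (t(k) = -50*k + k = -49*k)
t(z) - f = -49*(-165) - 1*3616 = 8085 - 3616 = 4469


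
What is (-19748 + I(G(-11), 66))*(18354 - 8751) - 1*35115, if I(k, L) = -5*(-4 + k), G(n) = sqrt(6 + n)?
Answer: -189483099 - 48015*I*sqrt(5) ≈ -1.8948e+8 - 1.0736e+5*I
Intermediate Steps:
I(k, L) = 20 - 5*k
(-19748 + I(G(-11), 66))*(18354 - 8751) - 1*35115 = (-19748 + (20 - 5*sqrt(6 - 11)))*(18354 - 8751) - 1*35115 = (-19748 + (20 - 5*I*sqrt(5)))*9603 - 35115 = (-19728 - 5*I*sqrt(5))*9603 - 35115 = (-189447984 - 48015*I*sqrt(5)) - 35115 = -189483099 - 48015*I*sqrt(5)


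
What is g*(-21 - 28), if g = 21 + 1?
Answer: -1078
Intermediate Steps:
g = 22
g*(-21 - 28) = 22*(-21 - 28) = 22*(-49) = -1078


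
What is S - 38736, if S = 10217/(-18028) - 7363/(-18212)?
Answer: -794880424296/20520371 ≈ -38736.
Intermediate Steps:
S = -3333240/20520371 (S = 10217*(-1/18028) - 7363*(-1/18212) = -10217/18028 + 7363/18212 = -3333240/20520371 ≈ -0.16244)
S - 38736 = -3333240/20520371 - 38736 = -794880424296/20520371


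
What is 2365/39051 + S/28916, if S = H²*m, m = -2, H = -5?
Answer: 33216895/564599358 ≈ 0.058833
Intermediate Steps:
S = -50 (S = (-5)²*(-2) = 25*(-2) = -50)
2365/39051 + S/28916 = 2365/39051 - 50/28916 = 2365*(1/39051) - 50*1/28916 = 2365/39051 - 25/14458 = 33216895/564599358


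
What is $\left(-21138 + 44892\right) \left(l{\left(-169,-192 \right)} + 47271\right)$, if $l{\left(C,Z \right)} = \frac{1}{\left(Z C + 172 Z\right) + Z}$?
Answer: $\frac{143728038793}{128} \approx 1.1229 \cdot 10^{9}$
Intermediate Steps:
$l{\left(C,Z \right)} = \frac{1}{173 Z + C Z}$ ($l{\left(C,Z \right)} = \frac{1}{\left(C Z + 172 Z\right) + Z} = \frac{1}{\left(172 Z + C Z\right) + Z} = \frac{1}{173 Z + C Z}$)
$\left(-21138 + 44892\right) \left(l{\left(-169,-192 \right)} + 47271\right) = \left(-21138 + 44892\right) \left(\frac{1}{\left(-192\right) \left(173 - 169\right)} + 47271\right) = 23754 \left(- \frac{1}{192 \cdot 4} + 47271\right) = 23754 \left(\left(- \frac{1}{192}\right) \frac{1}{4} + 47271\right) = 23754 \left(- \frac{1}{768} + 47271\right) = 23754 \cdot \frac{36304127}{768} = \frac{143728038793}{128}$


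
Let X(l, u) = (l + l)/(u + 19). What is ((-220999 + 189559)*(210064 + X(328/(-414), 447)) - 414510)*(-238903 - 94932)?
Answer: 35448535426278526450/16077 ≈ 2.2049e+15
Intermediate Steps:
X(l, u) = 2*l/(19 + u) (X(l, u) = (2*l)/(19 + u) = 2*l/(19 + u))
((-220999 + 189559)*(210064 + X(328/(-414), 447)) - 414510)*(-238903 - 94932) = ((-220999 + 189559)*(210064 + 2*(328/(-414))/(19 + 447)) - 414510)*(-238903 - 94932) = (-31440*(210064 + 2*(328*(-1/414))/466) - 414510)*(-333835) = (-31440*(210064 + 2*(-164/207)*(1/466)) - 414510)*(-333835) = (-31440*(210064 - 164/48231) - 414510)*(-333835) = (-31440*10131596620/48231 - 414510)*(-333835) = (-106179132577600/16077 - 414510)*(-333835) = -106185796654870/16077*(-333835) = 35448535426278526450/16077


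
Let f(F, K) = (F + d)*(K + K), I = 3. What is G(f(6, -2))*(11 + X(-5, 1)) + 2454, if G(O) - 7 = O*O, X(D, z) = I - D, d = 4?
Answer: 32987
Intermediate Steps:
f(F, K) = 2*K*(4 + F) (f(F, K) = (F + 4)*(K + K) = (4 + F)*(2*K) = 2*K*(4 + F))
X(D, z) = 3 - D
G(O) = 7 + O² (G(O) = 7 + O*O = 7 + O²)
G(f(6, -2))*(11 + X(-5, 1)) + 2454 = (7 + (2*(-2)*(4 + 6))²)*(11 + (3 - 1*(-5))) + 2454 = (7 + (2*(-2)*10)²)*(11 + (3 + 5)) + 2454 = (7 + (-40)²)*(11 + 8) + 2454 = (7 + 1600)*19 + 2454 = 1607*19 + 2454 = 30533 + 2454 = 32987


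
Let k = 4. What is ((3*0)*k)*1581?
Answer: 0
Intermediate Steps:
((3*0)*k)*1581 = ((3*0)*4)*1581 = (0*4)*1581 = 0*1581 = 0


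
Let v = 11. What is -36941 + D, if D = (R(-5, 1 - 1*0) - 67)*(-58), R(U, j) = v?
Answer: -33693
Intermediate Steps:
R(U, j) = 11
D = 3248 (D = (11 - 67)*(-58) = -56*(-58) = 3248)
-36941 + D = -36941 + 3248 = -33693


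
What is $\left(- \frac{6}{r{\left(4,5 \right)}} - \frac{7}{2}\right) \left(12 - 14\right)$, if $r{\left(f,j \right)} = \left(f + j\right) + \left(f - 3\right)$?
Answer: $\frac{41}{5} \approx 8.2$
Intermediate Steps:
$r{\left(f,j \right)} = -3 + j + 2 f$ ($r{\left(f,j \right)} = \left(f + j\right) + \left(f - 3\right) = \left(f + j\right) + \left(-3 + f\right) = -3 + j + 2 f$)
$\left(- \frac{6}{r{\left(4,5 \right)}} - \frac{7}{2}\right) \left(12 - 14\right) = \left(- \frac{6}{-3 + 5 + 2 \cdot 4} - \frac{7}{2}\right) \left(12 - 14\right) = \left(- \frac{6}{-3 + 5 + 8} - \frac{7}{2}\right) \left(-2\right) = \left(- \frac{6}{10} - \frac{7}{2}\right) \left(-2\right) = \left(\left(-6\right) \frac{1}{10} - \frac{7}{2}\right) \left(-2\right) = \left(- \frac{3}{5} - \frac{7}{2}\right) \left(-2\right) = \left(- \frac{41}{10}\right) \left(-2\right) = \frac{41}{5}$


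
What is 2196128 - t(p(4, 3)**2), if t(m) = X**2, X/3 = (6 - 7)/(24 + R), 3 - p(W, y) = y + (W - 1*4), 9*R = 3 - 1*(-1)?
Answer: 106292594471/48400 ≈ 2.1961e+6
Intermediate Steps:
R = 4/9 (R = (3 - 1*(-1))/9 = (3 + 1)/9 = (1/9)*4 = 4/9 ≈ 0.44444)
p(W, y) = 7 - W - y (p(W, y) = 3 - (y + (W - 1*4)) = 3 - (y + (W - 4)) = 3 - (y + (-4 + W)) = 3 - (-4 + W + y) = 3 + (4 - W - y) = 7 - W - y)
X = -27/220 (X = 3*((6 - 7)/(24 + 4/9)) = 3*(-1/220/9) = 3*(-1*9/220) = 3*(-9/220) = -27/220 ≈ -0.12273)
t(m) = 729/48400 (t(m) = (-27/220)**2 = 729/48400)
2196128 - t(p(4, 3)**2) = 2196128 - 1*729/48400 = 2196128 - 729/48400 = 106292594471/48400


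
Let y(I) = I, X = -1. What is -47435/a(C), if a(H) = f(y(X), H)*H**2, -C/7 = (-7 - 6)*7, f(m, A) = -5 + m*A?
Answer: 47435/260503698 ≈ 0.00018209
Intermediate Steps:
f(m, A) = -5 + A*m
C = 637 (C = -7*(-7 - 6)*7 = -(-91)*7 = -7*(-91) = 637)
a(H) = H**2*(-5 - H) (a(H) = (-5 + H*(-1))*H**2 = (-5 - H)*H**2 = H**2*(-5 - H))
-47435/a(C) = -47435*1/(405769*(-5 - 1*637)) = -47435*1/(405769*(-5 - 637)) = -47435/(405769*(-642)) = -47435/(-260503698) = -47435*(-1/260503698) = 47435/260503698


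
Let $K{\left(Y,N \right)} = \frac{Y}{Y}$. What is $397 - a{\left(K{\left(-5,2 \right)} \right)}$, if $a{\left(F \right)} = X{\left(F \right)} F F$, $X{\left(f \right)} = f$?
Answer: $396$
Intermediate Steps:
$K{\left(Y,N \right)} = 1$
$a{\left(F \right)} = F^{3}$ ($a{\left(F \right)} = F F F = F^{2} F = F^{3}$)
$397 - a{\left(K{\left(-5,2 \right)} \right)} = 397 - 1^{3} = 397 - 1 = 396$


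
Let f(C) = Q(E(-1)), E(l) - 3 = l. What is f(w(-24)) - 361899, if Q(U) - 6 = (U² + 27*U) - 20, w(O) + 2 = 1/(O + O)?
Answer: -361855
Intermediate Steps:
E(l) = 3 + l
w(O) = -2 + 1/(2*O) (w(O) = -2 + 1/(O + O) = -2 + 1/(2*O))
Q(U) = -14 + U² + 27*U (Q(U) = 6 + ((U² + 27*U) - 20) = 6 + (-20 + U² + 27*U) = -14 + U² + 27*U)
f(C) = 44 (f(C) = -14 + (3 - 1)² + 27*(3 - 1) = -14 + 2² + 27*2 = -14 + 4 + 54 = 44)
f(w(-24)) - 361899 = 44 - 361899 = -361855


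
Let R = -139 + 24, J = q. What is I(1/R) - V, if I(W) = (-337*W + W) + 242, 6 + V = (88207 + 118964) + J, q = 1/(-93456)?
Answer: -2223861125789/10747440 ≈ -2.0692e+5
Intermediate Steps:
q = -1/93456 ≈ -1.0700e-5
J = -1/93456 ≈ -1.0700e-5
R = -115
V = 19360812239/93456 (V = -6 + ((88207 + 118964) - 1/93456) = -6 + (207171 - 1/93456) = -6 + 19361372975/93456 = 19360812239/93456 ≈ 2.0717e+5)
I(W) = 242 - 336*W (I(W) = -336*W + 242 = 242 - 336*W)
I(1/R) - V = (242 - 336/(-115)) - 1*19360812239/93456 = (242 - 336*(-1/115)) - 19360812239/93456 = (242 + 336/115) - 19360812239/93456 = 28166/115 - 19360812239/93456 = -2223861125789/10747440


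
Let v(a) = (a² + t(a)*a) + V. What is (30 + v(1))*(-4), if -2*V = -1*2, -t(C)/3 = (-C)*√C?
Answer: -140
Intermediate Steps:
t(C) = 3*C^(3/2) (t(C) = -3*(-C)*√C = -(-3)*C^(3/2) = 3*C^(3/2))
V = 1 (V = -(-1)*2/2 = -½*(-2) = 1)
v(a) = 1 + a² + 3*a^(5/2) (v(a) = (a² + (3*a^(3/2))*a) + 1 = (a² + 3*a^(5/2)) + 1 = 1 + a² + 3*a^(5/2))
(30 + v(1))*(-4) = (30 + (1 + 1² + 3*1^(5/2)))*(-4) = (30 + (1 + 1 + 3*1))*(-4) = (30 + (1 + 1 + 3))*(-4) = (30 + 5)*(-4) = 35*(-4) = -140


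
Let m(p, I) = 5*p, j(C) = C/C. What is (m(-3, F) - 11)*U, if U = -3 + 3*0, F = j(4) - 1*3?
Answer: 78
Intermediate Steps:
j(C) = 1
F = -2 (F = 1 - 1*3 = 1 - 3 = -2)
U = -3 (U = -3 + 0 = -3)
(m(-3, F) - 11)*U = (5*(-3) - 11)*(-3) = (-15 - 11)*(-3) = -26*(-3) = 78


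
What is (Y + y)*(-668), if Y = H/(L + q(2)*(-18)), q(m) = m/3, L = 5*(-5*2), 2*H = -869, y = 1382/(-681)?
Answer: -70210307/21111 ≈ -3325.8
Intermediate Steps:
y = -1382/681 (y = 1382*(-1/681) = -1382/681 ≈ -2.0294)
H = -869/2 (H = (½)*(-869) = -869/2 ≈ -434.50)
L = -50 (L = 5*(-10) = -50)
q(m) = m/3 (q(m) = m*(⅓) = m/3)
Y = 869/124 (Y = -869/(2*(-50 + ((⅓)*2)*(-18))) = -869/(2*(-50 + (⅔)*(-18))) = -869/(2*(-50 - 12)) = -869/2/(-62) = -869/2*(-1/62) = 869/124 ≈ 7.0081)
(Y + y)*(-668) = (869/124 - 1382/681)*(-668) = (420421/84444)*(-668) = -70210307/21111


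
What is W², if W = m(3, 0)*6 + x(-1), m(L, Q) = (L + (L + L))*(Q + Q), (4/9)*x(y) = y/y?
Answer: 81/16 ≈ 5.0625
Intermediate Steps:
x(y) = 9/4 (x(y) = 9*(y/y)/4 = (9/4)*1 = 9/4)
m(L, Q) = 6*L*Q (m(L, Q) = (L + 2*L)*(2*Q) = (3*L)*(2*Q) = 6*L*Q)
W = 9/4 (W = (6*3*0)*6 + 9/4 = 0*6 + 9/4 = 0 + 9/4 = 9/4 ≈ 2.2500)
W² = (9/4)² = 81/16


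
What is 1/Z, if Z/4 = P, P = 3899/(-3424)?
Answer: -856/3899 ≈ -0.21954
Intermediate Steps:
P = -3899/3424 (P = 3899*(-1/3424) = -3899/3424 ≈ -1.1387)
Z = -3899/856 (Z = 4*(-3899/3424) = -3899/856 ≈ -4.5549)
1/Z = 1/(-3899/856) = -856/3899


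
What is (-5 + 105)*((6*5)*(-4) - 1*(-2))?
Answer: -11800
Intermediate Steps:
(-5 + 105)*((6*5)*(-4) - 1*(-2)) = 100*(30*(-4) + 2) = 100*(-120 + 2) = 100*(-118) = -11800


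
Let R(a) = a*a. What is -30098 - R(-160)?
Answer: -55698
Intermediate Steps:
R(a) = a²
-30098 - R(-160) = -30098 - 1*(-160)² = -30098 - 1*25600 = -30098 - 25600 = -55698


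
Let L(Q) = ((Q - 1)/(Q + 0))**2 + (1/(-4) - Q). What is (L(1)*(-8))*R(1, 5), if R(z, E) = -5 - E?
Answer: -100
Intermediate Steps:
L(Q) = -1/4 - Q + (-1 + Q)**2/Q**2 (L(Q) = ((-1 + Q)/Q)**2 + (-1/4 - Q) = (-1 + Q)**2/Q**2 + (-1/4 - Q) = -1/4 - Q + (-1 + Q)**2/Q**2)
(L(1)*(-8))*R(1, 5) = ((3/4 + 1**(-2) - 1*1 - 2/1)*(-8))*(-5 - 1*5) = ((3/4 + 1 - 1 - 2*1)*(-8))*(-5 - 5) = ((3/4 + 1 - 1 - 2)*(-8))*(-10) = -5/4*(-8)*(-10) = 10*(-10) = -100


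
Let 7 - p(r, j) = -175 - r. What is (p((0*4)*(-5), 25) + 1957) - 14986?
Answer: -12847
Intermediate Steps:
p(r, j) = 182 + r (p(r, j) = 7 - (-175 - r) = 7 + (175 + r) = 182 + r)
(p((0*4)*(-5), 25) + 1957) - 14986 = ((182 + (0*4)*(-5)) + 1957) - 14986 = ((182 + 0*(-5)) + 1957) - 14986 = ((182 + 0) + 1957) - 14986 = (182 + 1957) - 14986 = 2139 - 14986 = -12847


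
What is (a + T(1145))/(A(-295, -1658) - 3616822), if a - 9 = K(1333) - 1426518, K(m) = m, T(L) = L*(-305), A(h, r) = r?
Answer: 591467/1206160 ≈ 0.49037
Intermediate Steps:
T(L) = -305*L
a = -1425176 (a = 9 + (1333 - 1426518) = 9 - 1425185 = -1425176)
(a + T(1145))/(A(-295, -1658) - 3616822) = (-1425176 - 305*1145)/(-1658 - 3616822) = (-1425176 - 349225)/(-3618480) = -1774401*(-1/3618480) = 591467/1206160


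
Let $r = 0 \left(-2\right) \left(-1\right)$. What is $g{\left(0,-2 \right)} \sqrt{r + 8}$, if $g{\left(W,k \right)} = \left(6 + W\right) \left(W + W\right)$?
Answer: $0$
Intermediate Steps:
$g{\left(W,k \right)} = 2 W \left(6 + W\right)$ ($g{\left(W,k \right)} = \left(6 + W\right) 2 W = 2 W \left(6 + W\right)$)
$r = 0$ ($r = 0 \left(-1\right) = 0$)
$g{\left(0,-2 \right)} \sqrt{r + 8} = 2 \cdot 0 \left(6 + 0\right) \sqrt{0 + 8} = 2 \cdot 0 \cdot 6 \sqrt{8} = 0 \cdot 2 \sqrt{2} = 0$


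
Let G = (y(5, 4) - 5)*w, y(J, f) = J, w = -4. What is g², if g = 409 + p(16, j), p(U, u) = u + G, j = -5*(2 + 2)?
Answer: 151321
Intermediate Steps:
j = -20 (j = -5*4 = -20)
G = 0 (G = (5 - 5)*(-4) = 0*(-4) = 0)
p(U, u) = u (p(U, u) = u + 0 = u)
g = 389 (g = 409 - 20 = 389)
g² = 389² = 151321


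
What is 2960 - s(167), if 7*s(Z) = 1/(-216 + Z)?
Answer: 1015281/343 ≈ 2960.0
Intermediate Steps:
s(Z) = 1/(7*(-216 + Z))
2960 - s(167) = 2960 - 1/(7*(-216 + 167)) = 2960 - 1/(7*(-49)) = 2960 - (-1)/(7*49) = 2960 - 1*(-1/343) = 2960 + 1/343 = 1015281/343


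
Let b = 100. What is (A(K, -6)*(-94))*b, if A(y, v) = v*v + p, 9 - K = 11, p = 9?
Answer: -423000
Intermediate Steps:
K = -2 (K = 9 - 1*11 = 9 - 11 = -2)
A(y, v) = 9 + v**2 (A(y, v) = v*v + 9 = v**2 + 9 = 9 + v**2)
(A(K, -6)*(-94))*b = ((9 + (-6)**2)*(-94))*100 = ((9 + 36)*(-94))*100 = (45*(-94))*100 = -4230*100 = -423000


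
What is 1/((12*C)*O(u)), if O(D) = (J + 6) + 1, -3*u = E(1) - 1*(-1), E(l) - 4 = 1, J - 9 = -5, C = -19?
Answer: -1/2508 ≈ -0.00039872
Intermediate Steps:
J = 4 (J = 9 - 5 = 4)
E(l) = 5 (E(l) = 4 + 1 = 5)
u = -2 (u = -(5 - 1*(-1))/3 = -(5 + 1)/3 = -⅓*6 = -2)
O(D) = 11 (O(D) = (4 + 6) + 1 = 10 + 1 = 11)
1/((12*C)*O(u)) = 1/((12*(-19))*11) = 1/(-228*11) = 1/(-2508) = -1/2508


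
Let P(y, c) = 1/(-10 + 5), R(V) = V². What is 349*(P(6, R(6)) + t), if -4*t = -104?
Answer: 45021/5 ≈ 9004.2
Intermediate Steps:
t = 26 (t = -¼*(-104) = 26)
P(y, c) = -⅕ (P(y, c) = 1/(-5) = -⅕)
349*(P(6, R(6)) + t) = 349*(-⅕ + 26) = 349*(129/5) = 45021/5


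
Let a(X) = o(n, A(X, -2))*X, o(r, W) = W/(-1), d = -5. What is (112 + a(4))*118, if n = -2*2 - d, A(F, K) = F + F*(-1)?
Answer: 13216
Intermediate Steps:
A(F, K) = 0 (A(F, K) = F - F = 0)
n = 1 (n = -2*2 - 1*(-5) = -4 + 5 = 1)
o(r, W) = -W (o(r, W) = W*(-1) = -W)
a(X) = 0 (a(X) = (-1*0)*X = 0*X = 0)
(112 + a(4))*118 = (112 + 0)*118 = 112*118 = 13216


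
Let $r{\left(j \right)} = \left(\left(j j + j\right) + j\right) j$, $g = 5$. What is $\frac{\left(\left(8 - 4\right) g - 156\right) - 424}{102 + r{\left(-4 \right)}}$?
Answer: $-8$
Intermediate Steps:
$r{\left(j \right)} = j \left(j^{2} + 2 j\right)$ ($r{\left(j \right)} = \left(\left(j^{2} + j\right) + j\right) j = \left(\left(j + j^{2}\right) + j\right) j = \left(j^{2} + 2 j\right) j = j \left(j^{2} + 2 j\right)$)
$\frac{\left(\left(8 - 4\right) g - 156\right) - 424}{102 + r{\left(-4 \right)}} = \frac{\left(\left(8 - 4\right) 5 - 156\right) - 424}{102 + \left(-4\right)^{2} \left(2 - 4\right)} = \frac{\left(4 \cdot 5 - 156\right) - 424}{102 + 16 \left(-2\right)} = \frac{\left(20 - 156\right) - 424}{102 - 32} = \frac{-136 - 424}{70} = \left(-560\right) \frac{1}{70} = -8$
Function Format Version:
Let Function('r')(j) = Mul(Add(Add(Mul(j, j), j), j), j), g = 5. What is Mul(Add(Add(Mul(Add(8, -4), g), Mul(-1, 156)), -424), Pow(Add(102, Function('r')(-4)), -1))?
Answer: -8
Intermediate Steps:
Function('r')(j) = Mul(j, Add(Pow(j, 2), Mul(2, j))) (Function('r')(j) = Mul(Add(Add(Pow(j, 2), j), j), j) = Mul(Add(Add(j, Pow(j, 2)), j), j) = Mul(Add(Pow(j, 2), Mul(2, j)), j) = Mul(j, Add(Pow(j, 2), Mul(2, j))))
Mul(Add(Add(Mul(Add(8, -4), g), Mul(-1, 156)), -424), Pow(Add(102, Function('r')(-4)), -1)) = Mul(Add(Add(Mul(Add(8, -4), 5), Mul(-1, 156)), -424), Pow(Add(102, Mul(Pow(-4, 2), Add(2, -4))), -1)) = Mul(Add(Add(Mul(4, 5), -156), -424), Pow(Add(102, Mul(16, -2)), -1)) = Mul(Add(Add(20, -156), -424), Pow(Add(102, -32), -1)) = Mul(Add(-136, -424), Pow(70, -1)) = Mul(-560, Rational(1, 70)) = -8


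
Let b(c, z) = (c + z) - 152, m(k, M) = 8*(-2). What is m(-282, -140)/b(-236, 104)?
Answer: 4/71 ≈ 0.056338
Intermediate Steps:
m(k, M) = -16
b(c, z) = -152 + c + z
m(-282, -140)/b(-236, 104) = -16/(-152 - 236 + 104) = -16/(-284) = -16*(-1/284) = 4/71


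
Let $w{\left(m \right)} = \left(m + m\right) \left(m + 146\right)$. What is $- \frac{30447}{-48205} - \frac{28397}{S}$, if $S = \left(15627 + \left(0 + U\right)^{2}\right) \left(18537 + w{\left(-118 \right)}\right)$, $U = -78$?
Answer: $\frac{7884115454608}{12484637968395} \approx 0.63151$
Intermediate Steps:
$w{\left(m \right)} = 2 m \left(146 + m\right)$
$S = 258990519$ ($S = \left(15627 + \left(0 - 78\right)^{2}\right) \left(18537 + 2 \left(-118\right) \left(146 - 118\right)\right) = \left(15627 + \left(-78\right)^{2}\right) \left(18537 + 2 \left(-118\right) 28\right) = \left(15627 + 6084\right) \left(18537 - 6608\right) = 21711 \cdot 11929 = 258990519$)
$- \frac{30447}{-48205} - \frac{28397}{S} = - \frac{30447}{-48205} - \frac{28397}{258990519} = \left(-30447\right) \left(- \frac{1}{48205}\right) - \frac{28397}{258990519} = \frac{30447}{48205} - \frac{28397}{258990519} = \frac{7884115454608}{12484637968395}$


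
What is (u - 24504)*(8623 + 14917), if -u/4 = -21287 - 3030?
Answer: 1712864560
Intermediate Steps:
u = 97268 (u = -4*(-21287 - 3030) = -4*(-24317) = 97268)
(u - 24504)*(8623 + 14917) = (97268 - 24504)*(8623 + 14917) = 72764*23540 = 1712864560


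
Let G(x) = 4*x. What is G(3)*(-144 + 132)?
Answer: -144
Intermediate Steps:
G(3)*(-144 + 132) = (4*3)*(-144 + 132) = 12*(-12) = -144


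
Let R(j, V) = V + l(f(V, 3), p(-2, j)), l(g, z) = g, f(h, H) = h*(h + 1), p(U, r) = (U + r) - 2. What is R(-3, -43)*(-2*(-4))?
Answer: 14104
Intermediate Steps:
p(U, r) = -2 + U + r
f(h, H) = h*(1 + h)
R(j, V) = V + V*(1 + V)
R(-3, -43)*(-2*(-4)) = (-43*(2 - 43))*(-2*(-4)) = -43*(-41)*8 = 1763*8 = 14104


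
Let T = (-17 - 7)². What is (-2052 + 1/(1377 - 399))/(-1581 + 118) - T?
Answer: -822142009/1430814 ≈ -574.60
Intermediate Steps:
T = 576 (T = (-24)² = 576)
(-2052 + 1/(1377 - 399))/(-1581 + 118) - T = (-2052 + 1/(1377 - 399))/(-1581 + 118) - 1*576 = (-2052 + 1/978)/(-1463) - 576 = (-2052 + 1/978)*(-1/1463) - 576 = -2006855/978*(-1/1463) - 576 = 2006855/1430814 - 576 = -822142009/1430814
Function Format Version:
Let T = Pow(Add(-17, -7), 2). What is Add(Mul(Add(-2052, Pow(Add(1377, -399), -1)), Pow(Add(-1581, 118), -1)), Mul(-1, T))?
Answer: Rational(-822142009, 1430814) ≈ -574.60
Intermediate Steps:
T = 576 (T = Pow(-24, 2) = 576)
Add(Mul(Add(-2052, Pow(Add(1377, -399), -1)), Pow(Add(-1581, 118), -1)), Mul(-1, T)) = Add(Mul(Add(-2052, Pow(Add(1377, -399), -1)), Pow(Add(-1581, 118), -1)), Mul(-1, 576)) = Add(Mul(Add(-2052, Pow(978, -1)), Pow(-1463, -1)), -576) = Add(Mul(Add(-2052, Rational(1, 978)), Rational(-1, 1463)), -576) = Add(Mul(Rational(-2006855, 978), Rational(-1, 1463)), -576) = Add(Rational(2006855, 1430814), -576) = Rational(-822142009, 1430814)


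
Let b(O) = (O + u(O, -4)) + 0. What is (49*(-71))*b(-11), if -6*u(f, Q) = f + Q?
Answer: 59143/2 ≈ 29572.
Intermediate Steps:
u(f, Q) = -Q/6 - f/6 (u(f, Q) = -(f + Q)/6 = -(Q + f)/6 = -Q/6 - f/6)
b(O) = ⅔ + 5*O/6 (b(O) = (O + (-⅙*(-4) - O/6)) + 0 = (O + (⅔ - O/6)) + 0 = (⅔ + 5*O/6) + 0 = ⅔ + 5*O/6)
(49*(-71))*b(-11) = (49*(-71))*(⅔ + (⅚)*(-11)) = -3479*(⅔ - 55/6) = -3479*(-17/2) = 59143/2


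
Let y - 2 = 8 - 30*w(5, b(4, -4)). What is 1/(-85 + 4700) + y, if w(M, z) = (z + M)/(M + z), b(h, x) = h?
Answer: -92299/4615 ≈ -20.000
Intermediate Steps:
w(M, z) = 1 (w(M, z) = (M + z)/(M + z) = 1)
y = -20 (y = 2 + (8 - 30*1) = 2 + (8 - 30) = 2 - 22 = -20)
1/(-85 + 4700) + y = 1/(-85 + 4700) - 20 = 1/4615 - 20 = -92299/4615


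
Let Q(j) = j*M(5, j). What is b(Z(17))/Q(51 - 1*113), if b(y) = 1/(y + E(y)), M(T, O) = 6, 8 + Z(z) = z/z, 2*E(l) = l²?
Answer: -1/6510 ≈ -0.00015361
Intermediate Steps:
E(l) = l²/2
Z(z) = -7 (Z(z) = -8 + z/z = -8 + 1 = -7)
Q(j) = 6*j (Q(j) = j*6 = 6*j)
b(y) = 1/(y + y²/2)
b(Z(17))/Q(51 - 1*113) = (2/(-7*(2 - 7)))/((6*(51 - 1*113))) = (2*(-⅐)/(-5))/((6*(51 - 113))) = (2*(-⅐)*(-⅕))/((6*(-62))) = (2/35)/(-372) = (2/35)*(-1/372) = -1/6510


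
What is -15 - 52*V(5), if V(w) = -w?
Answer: 245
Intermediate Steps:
-15 - 52*V(5) = -15 - (-52)*5 = -15 - 52*(-5) = -15 + 260 = 245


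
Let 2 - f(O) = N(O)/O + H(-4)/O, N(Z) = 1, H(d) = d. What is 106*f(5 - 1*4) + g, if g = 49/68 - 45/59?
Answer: 2126191/4012 ≈ 529.96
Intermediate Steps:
g = -169/4012 (g = 49*(1/68) - 45*1/59 = 49/68 - 45/59 = -169/4012 ≈ -0.042124)
f(O) = 2 + 3/O (f(O) = 2 - (1/O - 4/O) = 2 - (-3)/O = 2 + 3/O)
106*f(5 - 1*4) + g = 106*(2 + 3/(5 - 1*4)) - 169/4012 = 106*(2 + 3/(5 - 4)) - 169/4012 = 106*(2 + 3/1) - 169/4012 = 106*(2 + 3*1) - 169/4012 = 106*(2 + 3) - 169/4012 = 106*5 - 169/4012 = 530 - 169/4012 = 2126191/4012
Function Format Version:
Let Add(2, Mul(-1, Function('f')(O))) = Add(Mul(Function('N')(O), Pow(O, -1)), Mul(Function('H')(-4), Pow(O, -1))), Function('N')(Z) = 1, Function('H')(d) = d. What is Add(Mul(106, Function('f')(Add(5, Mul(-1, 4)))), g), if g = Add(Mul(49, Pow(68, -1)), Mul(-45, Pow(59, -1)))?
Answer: Rational(2126191, 4012) ≈ 529.96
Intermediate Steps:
g = Rational(-169, 4012) (g = Add(Mul(49, Rational(1, 68)), Mul(-45, Rational(1, 59))) = Add(Rational(49, 68), Rational(-45, 59)) = Rational(-169, 4012) ≈ -0.042124)
Function('f')(O) = Add(2, Mul(3, Pow(O, -1))) (Function('f')(O) = Add(2, Mul(-1, Add(Mul(1, Pow(O, -1)), Mul(-4, Pow(O, -1))))) = Add(2, Mul(-1, Add(Pow(O, -1), Mul(-4, Pow(O, -1))))) = Add(2, Mul(-1, Mul(-3, Pow(O, -1)))) = Add(2, Mul(3, Pow(O, -1))))
Add(Mul(106, Function('f')(Add(5, Mul(-1, 4)))), g) = Add(Mul(106, Add(2, Mul(3, Pow(Add(5, Mul(-1, 4)), -1)))), Rational(-169, 4012)) = Add(Mul(106, Add(2, Mul(3, Pow(Add(5, -4), -1)))), Rational(-169, 4012)) = Add(Mul(106, Add(2, Mul(3, Pow(1, -1)))), Rational(-169, 4012)) = Add(Mul(106, Add(2, Mul(3, 1))), Rational(-169, 4012)) = Add(Mul(106, Add(2, 3)), Rational(-169, 4012)) = Add(Mul(106, 5), Rational(-169, 4012)) = Add(530, Rational(-169, 4012)) = Rational(2126191, 4012)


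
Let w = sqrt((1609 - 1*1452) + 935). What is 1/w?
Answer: sqrt(273)/546 ≈ 0.030261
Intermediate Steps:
w = 2*sqrt(273) (w = sqrt((1609 - 1452) + 935) = sqrt(157 + 935) = sqrt(1092) = 2*sqrt(273) ≈ 33.045)
1/w = 1/(2*sqrt(273)) = sqrt(273)/546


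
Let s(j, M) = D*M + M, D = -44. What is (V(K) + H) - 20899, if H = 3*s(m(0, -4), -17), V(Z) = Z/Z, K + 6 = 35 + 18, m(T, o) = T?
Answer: -18705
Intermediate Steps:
s(j, M) = -43*M (s(j, M) = -44*M + M = -43*M)
K = 47 (K = -6 + (35 + 18) = -6 + 53 = 47)
V(Z) = 1
H = 2193 (H = 3*(-43*(-17)) = 3*731 = 2193)
(V(K) + H) - 20899 = (1 + 2193) - 20899 = 2194 - 20899 = -18705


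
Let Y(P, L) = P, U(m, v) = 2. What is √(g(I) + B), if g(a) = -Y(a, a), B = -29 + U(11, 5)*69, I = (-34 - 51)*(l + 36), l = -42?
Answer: I*√401 ≈ 20.025*I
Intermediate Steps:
I = 510 (I = (-34 - 51)*(-42 + 36) = -85*(-6) = 510)
B = 109 (B = -29 + 2*69 = -29 + 138 = 109)
g(a) = -a
√(g(I) + B) = √(-1*510 + 109) = √(-510 + 109) = √(-401) = I*√401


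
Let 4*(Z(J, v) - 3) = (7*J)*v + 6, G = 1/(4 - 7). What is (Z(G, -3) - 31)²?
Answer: 9801/16 ≈ 612.56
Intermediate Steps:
G = -⅓ (G = 1/(-3) = -⅓ ≈ -0.33333)
Z(J, v) = 9/2 + 7*J*v/4 (Z(J, v) = 3 + ((7*J)*v + 6)/4 = 3 + (7*J*v + 6)/4 = 3 + (6 + 7*J*v)/4 = 3 + (3/2 + 7*J*v/4) = 9/2 + 7*J*v/4)
(Z(G, -3) - 31)² = ((9/2 + (7/4)*(-⅓)*(-3)) - 31)² = ((9/2 + 7/4) - 31)² = (25/4 - 31)² = (-99/4)² = 9801/16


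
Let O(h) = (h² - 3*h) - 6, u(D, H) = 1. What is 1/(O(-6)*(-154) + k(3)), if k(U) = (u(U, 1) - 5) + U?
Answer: -1/7393 ≈ -0.00013526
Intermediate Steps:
O(h) = -6 + h² - 3*h
k(U) = -4 + U (k(U) = (1 - 5) + U = -4 + U)
1/(O(-6)*(-154) + k(3)) = 1/((-6 + (-6)² - 3*(-6))*(-154) + (-4 + 3)) = 1/((-6 + 36 + 18)*(-154) - 1) = 1/(48*(-154) - 1) = 1/(-7392 - 1) = 1/(-7393) = -1/7393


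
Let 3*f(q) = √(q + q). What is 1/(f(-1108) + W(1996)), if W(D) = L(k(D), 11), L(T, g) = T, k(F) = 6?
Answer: 27/1270 - 3*I*√554/1270 ≈ 0.02126 - 0.0556*I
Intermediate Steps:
f(q) = √2*√q/3 (f(q) = √(q + q)/3 = √(2*q)/3 = (√2*√q)/3 = √2*√q/3)
W(D) = 6
1/(f(-1108) + W(1996)) = 1/(√2*√(-1108)/3 + 6) = 1/(√2*(2*I*√277)/3 + 6) = 1/(2*I*√554/3 + 6) = 1/(6 + 2*I*√554/3)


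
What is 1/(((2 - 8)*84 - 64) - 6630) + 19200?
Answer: 138201599/7198 ≈ 19200.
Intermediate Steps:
1/(((2 - 8)*84 - 64) - 6630) + 19200 = 1/((-6*84 - 64) - 6630) + 19200 = 1/((-504 - 64) - 6630) + 19200 = 1/(-568 - 6630) + 19200 = 1/(-7198) + 19200 = -1/7198 + 19200 = 138201599/7198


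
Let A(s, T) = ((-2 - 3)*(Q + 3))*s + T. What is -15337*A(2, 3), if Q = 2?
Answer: 720839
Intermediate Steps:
A(s, T) = T - 25*s (A(s, T) = ((-2 - 3)*(2 + 3))*s + T = (-5*5)*s + T = -25*s + T = T - 25*s)
-15337*A(2, 3) = -15337*(3 - 25*2) = -15337*(3 - 50) = -15337*(-47) = 720839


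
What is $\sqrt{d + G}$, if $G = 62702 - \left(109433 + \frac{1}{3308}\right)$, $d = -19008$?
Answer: $\frac{i \sqrt{179843234951}}{1654} \approx 256.4 i$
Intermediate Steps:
$G = - \frac{154586149}{3308}$ ($G = 62702 - \frac{362004365}{3308} = - \frac{154586149}{3308} \approx -46731.0$)
$\sqrt{d + G} = \sqrt{-19008 - \frac{154586149}{3308}} = \sqrt{- \frac{217464613}{3308}} = \frac{i \sqrt{179843234951}}{1654}$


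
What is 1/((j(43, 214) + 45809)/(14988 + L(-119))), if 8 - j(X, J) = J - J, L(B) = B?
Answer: 14869/45817 ≈ 0.32453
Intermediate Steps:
j(X, J) = 8 (j(X, J) = 8 - (J - J) = 8 - 1*0 = 8 + 0 = 8)
1/((j(43, 214) + 45809)/(14988 + L(-119))) = 1/((8 + 45809)/(14988 - 119)) = 1/(45817/14869) = 14869/45817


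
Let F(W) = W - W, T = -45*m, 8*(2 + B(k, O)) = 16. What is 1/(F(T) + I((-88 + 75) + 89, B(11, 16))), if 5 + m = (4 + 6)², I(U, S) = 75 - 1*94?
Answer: -1/19 ≈ -0.052632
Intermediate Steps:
B(k, O) = 0 (B(k, O) = -2 + (⅛)*16 = -2 + 2 = 0)
I(U, S) = -19 (I(U, S) = 75 - 94 = -19)
m = 95 (m = -5 + (4 + 6)² = -5 + 10² = -5 + 100 = 95)
T = -4275 (T = -45*95 = -4275)
F(W) = 0
1/(F(T) + I((-88 + 75) + 89, B(11, 16))) = 1/(0 - 19) = 1/(-19) = -1/19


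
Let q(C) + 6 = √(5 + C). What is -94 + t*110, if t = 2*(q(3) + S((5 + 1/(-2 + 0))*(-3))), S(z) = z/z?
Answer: -1194 + 440*√2 ≈ -571.75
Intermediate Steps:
S(z) = 1
q(C) = -6 + √(5 + C)
t = -10 + 4*√2 (t = 2*((-6 + √(5 + 3)) + 1) = 2*((-6 + √8) + 1) = 2*((-6 + 2*√2) + 1) = 2*(-5 + 2*√2) = -10 + 4*√2 ≈ -4.3431)
-94 + t*110 = -94 + (-10 + 4*√2)*110 = -94 + (-1100 + 440*√2) = -1194 + 440*√2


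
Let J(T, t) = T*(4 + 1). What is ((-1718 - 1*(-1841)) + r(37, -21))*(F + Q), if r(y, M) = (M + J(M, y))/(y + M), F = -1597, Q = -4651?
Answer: -719301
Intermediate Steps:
J(T, t) = 5*T (J(T, t) = T*5 = 5*T)
r(y, M) = 6*M/(M + y) (r(y, M) = (M + 5*M)/(y + M) = (6*M)/(M + y) = 6*M/(M + y))
((-1718 - 1*(-1841)) + r(37, -21))*(F + Q) = ((-1718 - 1*(-1841)) + 6*(-21)/(-21 + 37))*(-1597 - 4651) = ((-1718 + 1841) + 6*(-21)/16)*(-6248) = (123 + 6*(-21)*(1/16))*(-6248) = (123 - 63/8)*(-6248) = (921/8)*(-6248) = -719301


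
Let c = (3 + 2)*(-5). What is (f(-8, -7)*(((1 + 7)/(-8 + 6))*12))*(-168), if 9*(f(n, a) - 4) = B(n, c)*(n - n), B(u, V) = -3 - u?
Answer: 32256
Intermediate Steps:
c = -25 (c = 5*(-5) = -25)
f(n, a) = 4 (f(n, a) = 4 + ((-3 - n)*(n - n))/9 = 4 + ((-3 - n)*0)/9 = 4 + (⅑)*0 = 4 + 0 = 4)
(f(-8, -7)*(((1 + 7)/(-8 + 6))*12))*(-168) = (4*(((1 + 7)/(-8 + 6))*12))*(-168) = (4*((8/(-2))*12))*(-168) = (4*((8*(-½))*12))*(-168) = (4*(-4*12))*(-168) = (4*(-48))*(-168) = -192*(-168) = 32256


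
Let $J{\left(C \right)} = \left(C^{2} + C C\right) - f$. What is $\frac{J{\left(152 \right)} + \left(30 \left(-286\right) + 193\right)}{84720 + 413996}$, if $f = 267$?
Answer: $\frac{18777}{249358} \approx 0.075301$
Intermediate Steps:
$J{\left(C \right)} = -267 + 2 C^{2}$ ($J{\left(C \right)} = \left(C^{2} + C C\right) - 267 = \left(C^{2} + C^{2}\right) - 267 = 2 C^{2} - 267 = -267 + 2 C^{2}$)
$\frac{J{\left(152 \right)} + \left(30 \left(-286\right) + 193\right)}{84720 + 413996} = \frac{\left(-267 + 2 \cdot 152^{2}\right) + \left(30 \left(-286\right) + 193\right)}{84720 + 413996} = \frac{\left(-267 + 2 \cdot 23104\right) + \left(-8580 + 193\right)}{498716} = \left(\left(-267 + 46208\right) - 8387\right) \frac{1}{498716} = \left(45941 - 8387\right) \frac{1}{498716} = 37554 \cdot \frac{1}{498716} = \frac{18777}{249358}$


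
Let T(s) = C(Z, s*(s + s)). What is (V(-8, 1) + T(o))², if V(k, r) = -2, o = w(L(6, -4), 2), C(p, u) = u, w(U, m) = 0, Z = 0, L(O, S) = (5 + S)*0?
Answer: 4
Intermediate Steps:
L(O, S) = 0
o = 0
T(s) = 2*s² (T(s) = s*(s + s) = s*(2*s) = 2*s²)
(V(-8, 1) + T(o))² = (-2 + 2*0²)² = (-2 + 2*0)² = (-2 + 0)² = (-2)² = 4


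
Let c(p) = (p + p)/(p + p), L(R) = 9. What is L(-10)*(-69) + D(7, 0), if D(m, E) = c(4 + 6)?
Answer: -620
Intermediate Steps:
c(p) = 1 (c(p) = (2*p)/((2*p)) = (2*p)*(1/(2*p)) = 1)
D(m, E) = 1
L(-10)*(-69) + D(7, 0) = 9*(-69) + 1 = -621 + 1 = -620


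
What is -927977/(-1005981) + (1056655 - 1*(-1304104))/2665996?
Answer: 4848861669671/2681941322076 ≈ 1.8080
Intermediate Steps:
-927977/(-1005981) + (1056655 - 1*(-1304104))/2665996 = -927977*(-1/1005981) + (1056655 + 1304104)*(1/2665996) = 927977/1005981 + 2360759*(1/2665996) = 927977/1005981 + 2360759/2665996 = 4848861669671/2681941322076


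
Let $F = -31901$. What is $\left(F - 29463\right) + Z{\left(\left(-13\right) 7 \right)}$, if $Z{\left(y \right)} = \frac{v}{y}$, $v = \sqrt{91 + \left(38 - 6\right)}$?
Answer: $-61364 - \frac{\sqrt{123}}{91} \approx -61364.0$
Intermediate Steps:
$v = \sqrt{123}$ ($v = \sqrt{91 + 32} = \sqrt{123} \approx 11.091$)
$Z{\left(y \right)} = \frac{\sqrt{123}}{y}$
$\left(F - 29463\right) + Z{\left(\left(-13\right) 7 \right)} = \left(-31901 - 29463\right) + \frac{\sqrt{123}}{\left(-13\right) 7} = -61364 + \frac{\sqrt{123}}{-91} = -61364 + \sqrt{123} \left(- \frac{1}{91}\right) = -61364 - \frac{\sqrt{123}}{91}$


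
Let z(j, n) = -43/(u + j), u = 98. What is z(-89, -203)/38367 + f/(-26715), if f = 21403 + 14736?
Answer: -4160017954/3074923215 ≈ -1.3529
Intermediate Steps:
z(j, n) = -43/(98 + j)
f = 36139
z(-89, -203)/38367 + f/(-26715) = -43/(98 - 89)/38367 + 36139/(-26715) = -43/9*(1/38367) + 36139*(-1/26715) = -43*⅑*(1/38367) - 36139/26715 = -43/9*1/38367 - 36139/26715 = -43/345303 - 36139/26715 = -4160017954/3074923215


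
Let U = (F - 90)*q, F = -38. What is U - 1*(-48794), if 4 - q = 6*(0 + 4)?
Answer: 51354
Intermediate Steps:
q = -20 (q = 4 - 6*(0 + 4) = 4 - 6*4 = 4 - 1*24 = 4 - 24 = -20)
U = 2560 (U = (-38 - 90)*(-20) = -128*(-20) = 2560)
U - 1*(-48794) = 2560 - 1*(-48794) = 2560 + 48794 = 51354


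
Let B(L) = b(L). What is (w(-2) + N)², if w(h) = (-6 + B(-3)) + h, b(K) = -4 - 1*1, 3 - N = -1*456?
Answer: 198916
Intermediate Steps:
N = 459 (N = 3 - (-1)*456 = 3 - 1*(-456) = 3 + 456 = 459)
b(K) = -5 (b(K) = -4 - 1 = -5)
B(L) = -5
w(h) = -11 + h (w(h) = (-6 - 5) + h = -11 + h)
(w(-2) + N)² = ((-11 - 2) + 459)² = (-13 + 459)² = 446² = 198916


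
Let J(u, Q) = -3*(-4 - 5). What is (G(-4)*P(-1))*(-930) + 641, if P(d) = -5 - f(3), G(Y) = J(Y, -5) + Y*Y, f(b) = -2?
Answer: 120611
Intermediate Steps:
J(u, Q) = 27 (J(u, Q) = -3*(-9) = 27)
G(Y) = 27 + Y² (G(Y) = 27 + Y*Y = 27 + Y²)
P(d) = -3 (P(d) = -5 - 1*(-2) = -5 + 2 = -3)
(G(-4)*P(-1))*(-930) + 641 = ((27 + (-4)²)*(-3))*(-930) + 641 = ((27 + 16)*(-3))*(-930) + 641 = (43*(-3))*(-930) + 641 = -129*(-930) + 641 = 119970 + 641 = 120611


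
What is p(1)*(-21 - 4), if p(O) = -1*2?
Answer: 50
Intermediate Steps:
p(O) = -2
p(1)*(-21 - 4) = -2*(-21 - 4) = -2*(-25) = 50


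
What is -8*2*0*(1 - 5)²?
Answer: 0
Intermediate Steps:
-8*2*0*(1 - 5)² = -0*(-4)² = -0*16 = -8*0 = 0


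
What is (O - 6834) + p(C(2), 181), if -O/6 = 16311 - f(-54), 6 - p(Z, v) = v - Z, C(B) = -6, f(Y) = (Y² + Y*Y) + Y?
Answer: -70213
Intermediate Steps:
f(Y) = Y + 2*Y² (f(Y) = (Y² + Y²) + Y = 2*Y² + Y = Y + 2*Y²)
p(Z, v) = 6 + Z - v (p(Z, v) = 6 - (v - Z) = 6 + (Z - v) = 6 + Z - v)
O = -63198 (O = -6*(16311 - (-54)*(1 + 2*(-54))) = -6*(16311 - (-54)*(1 - 108)) = -6*(16311 - (-54)*(-107)) = -6*(16311 - 1*5778) = -6*(16311 - 5778) = -6*10533 = -63198)
(O - 6834) + p(C(2), 181) = (-63198 - 6834) + (6 - 6 - 1*181) = -70032 + (6 - 6 - 181) = -70032 - 181 = -70213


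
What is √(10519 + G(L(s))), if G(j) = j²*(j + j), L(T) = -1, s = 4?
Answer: √10517 ≈ 102.55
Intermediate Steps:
G(j) = 2*j³ (G(j) = j²*(2*j) = 2*j³)
√(10519 + G(L(s))) = √(10519 + 2*(-1)³) = √(10519 + 2*(-1)) = √(10519 - 2) = √10517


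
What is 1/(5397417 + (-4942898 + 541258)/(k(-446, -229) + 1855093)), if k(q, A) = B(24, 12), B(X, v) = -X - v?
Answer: 109121/588971281537 ≈ 1.8527e-7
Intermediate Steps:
k(q, A) = -36 (k(q, A) = -1*24 - 1*12 = -24 - 12 = -36)
1/(5397417 + (-4942898 + 541258)/(k(-446, -229) + 1855093)) = 1/(5397417 + (-4942898 + 541258)/(-36 + 1855093)) = 1/(5397417 - 4401640/1855057) = 1/(5397417 - 4401640*1/1855057) = 1/(5397417 - 258920/109121) = 1/(588971281537/109121) = 109121/588971281537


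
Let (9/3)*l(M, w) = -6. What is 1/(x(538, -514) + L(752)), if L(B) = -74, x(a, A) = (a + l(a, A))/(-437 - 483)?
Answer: -115/8577 ≈ -0.013408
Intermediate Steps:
l(M, w) = -2 (l(M, w) = (⅓)*(-6) = -2)
x(a, A) = 1/460 - a/920 (x(a, A) = (a - 2)/(-437 - 483) = (-2 + a)/(-920) = (-2 + a)*(-1/920) = 1/460 - a/920)
1/(x(538, -514) + L(752)) = 1/((1/460 - 1/920*538) - 74) = 1/((1/460 - 269/460) - 74) = 1/(-67/115 - 74) = 1/(-8577/115) = -115/8577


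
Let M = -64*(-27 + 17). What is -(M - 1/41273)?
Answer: -26414719/41273 ≈ -640.00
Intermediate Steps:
M = 640 (M = -64*(-10) = 640)
-(M - 1/41273) = -(640 - 1/41273) = -1*26414719/41273 = -26414719/41273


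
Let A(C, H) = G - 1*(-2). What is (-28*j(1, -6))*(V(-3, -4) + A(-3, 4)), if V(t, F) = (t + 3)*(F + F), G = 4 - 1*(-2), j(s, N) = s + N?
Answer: 1120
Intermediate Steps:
j(s, N) = N + s
G = 6 (G = 4 + 2 = 6)
A(C, H) = 8 (A(C, H) = 6 - 1*(-2) = 6 + 2 = 8)
V(t, F) = 2*F*(3 + t) (V(t, F) = (3 + t)*(2*F) = 2*F*(3 + t))
(-28*j(1, -6))*(V(-3, -4) + A(-3, 4)) = (-28*(-6 + 1))*(2*(-4)*(3 - 3) + 8) = (-28*(-5))*(2*(-4)*0 + 8) = 140*(0 + 8) = 140*8 = 1120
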